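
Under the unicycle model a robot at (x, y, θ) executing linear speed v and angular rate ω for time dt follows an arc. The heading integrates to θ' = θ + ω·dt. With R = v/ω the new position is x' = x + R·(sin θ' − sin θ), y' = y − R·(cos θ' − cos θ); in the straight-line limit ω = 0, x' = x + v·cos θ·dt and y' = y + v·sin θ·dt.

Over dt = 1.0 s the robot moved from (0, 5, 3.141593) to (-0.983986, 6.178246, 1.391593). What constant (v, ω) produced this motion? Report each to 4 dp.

v = 1.7500, ω = -1.7500

Δθ = 1.391593 − 3.141593 = -1.750000
ω = Δθ/dt = -1.750000/1.0 = -1.7500
R = −Δy/(cos θ' − cos θ) = -1.0000
v = R·ω = -1.0000·-1.7500 = 1.7500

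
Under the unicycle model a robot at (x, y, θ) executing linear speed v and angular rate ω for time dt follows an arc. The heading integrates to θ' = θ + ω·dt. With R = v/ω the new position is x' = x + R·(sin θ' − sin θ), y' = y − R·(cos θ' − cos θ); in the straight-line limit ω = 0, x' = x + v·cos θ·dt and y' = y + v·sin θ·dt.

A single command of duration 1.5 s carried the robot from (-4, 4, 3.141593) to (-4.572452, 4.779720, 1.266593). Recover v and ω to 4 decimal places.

Δθ = 1.266593 − 3.141593 = -1.875000
ω = Δθ/dt = -1.875000/1.5 = -1.2500
R = −Δy/(cos θ' − cos θ) = -0.6000
v = R·ω = -0.6000·-1.2500 = 0.7500

v = 0.7500, ω = -1.2500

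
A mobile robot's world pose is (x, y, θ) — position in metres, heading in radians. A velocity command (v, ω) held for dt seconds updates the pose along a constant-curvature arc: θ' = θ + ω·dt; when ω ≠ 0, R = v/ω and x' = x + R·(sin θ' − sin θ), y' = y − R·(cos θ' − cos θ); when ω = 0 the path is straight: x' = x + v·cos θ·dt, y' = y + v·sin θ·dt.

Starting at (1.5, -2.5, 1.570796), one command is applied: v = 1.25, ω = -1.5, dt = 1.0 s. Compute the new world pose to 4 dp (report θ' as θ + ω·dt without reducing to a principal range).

(2.2744, -1.6688, 0.0708)

θ' = 1.5708 + -1.5·1.0 = 0.0708
R = v/ω = 1.25/-1.5 = -0.8333
x' = 1.5 + -0.8333·(sin 0.0708 − sin 1.5708) = 2.2744
y' = -2.5 − -0.8333·(cos 0.0708 − cos 1.5708) = -1.6688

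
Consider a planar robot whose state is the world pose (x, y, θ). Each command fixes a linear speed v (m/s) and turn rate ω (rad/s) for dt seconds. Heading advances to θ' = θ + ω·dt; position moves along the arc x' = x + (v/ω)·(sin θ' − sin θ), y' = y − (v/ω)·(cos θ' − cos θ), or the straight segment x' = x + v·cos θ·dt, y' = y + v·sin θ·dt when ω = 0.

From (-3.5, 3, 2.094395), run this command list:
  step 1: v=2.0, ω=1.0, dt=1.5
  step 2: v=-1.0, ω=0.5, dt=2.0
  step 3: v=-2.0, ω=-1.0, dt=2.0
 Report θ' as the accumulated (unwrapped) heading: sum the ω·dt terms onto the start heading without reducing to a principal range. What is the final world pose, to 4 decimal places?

(-1.9692, 6.8340, 2.5944)

step 1: θ'=3.5944 (R=2.0000) → pose (-6.1070, 3.7984, 3.5944)
step 2: θ'=4.5944 (R=-2.0000) → pose (-4.9959, 5.3615, 4.5944)
step 3: θ'=2.5944 (R=2.0000) → pose (-1.9692, 6.8340, 2.5944)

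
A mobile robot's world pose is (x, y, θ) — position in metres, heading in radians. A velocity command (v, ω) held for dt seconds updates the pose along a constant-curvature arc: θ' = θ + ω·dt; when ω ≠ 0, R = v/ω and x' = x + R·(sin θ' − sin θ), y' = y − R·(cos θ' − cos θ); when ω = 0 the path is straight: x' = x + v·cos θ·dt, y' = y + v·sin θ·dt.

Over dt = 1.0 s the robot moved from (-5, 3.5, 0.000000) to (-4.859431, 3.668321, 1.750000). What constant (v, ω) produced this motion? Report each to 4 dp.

v = 0.2500, ω = 1.7500

Δθ = 1.750000 − 0.000000 = 1.750000
ω = Δθ/dt = 1.750000/1.0 = 1.7500
R = −Δy/(cos θ' − cos θ) = 0.1429
v = R·ω = 0.1429·1.7500 = 0.2500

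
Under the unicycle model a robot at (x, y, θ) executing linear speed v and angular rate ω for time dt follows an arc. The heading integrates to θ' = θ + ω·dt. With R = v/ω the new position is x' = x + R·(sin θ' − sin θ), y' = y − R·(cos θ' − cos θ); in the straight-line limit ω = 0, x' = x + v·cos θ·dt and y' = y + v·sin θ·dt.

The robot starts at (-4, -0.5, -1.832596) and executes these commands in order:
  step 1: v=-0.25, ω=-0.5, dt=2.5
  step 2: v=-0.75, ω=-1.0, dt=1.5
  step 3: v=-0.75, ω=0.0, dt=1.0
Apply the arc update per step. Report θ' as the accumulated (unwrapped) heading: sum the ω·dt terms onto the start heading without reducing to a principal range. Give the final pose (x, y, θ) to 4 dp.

(-2.6615, -1.5256, -4.5826)

step 1: θ'=-3.0826 (R=0.5000) → pose (-3.5465, -0.1303, -3.0826)
step 2: θ'=-4.5826 (R=0.7500) → pose (-2.7586, -0.7819, -4.5826)
step 3: θ'=-4.5826 (straight) → pose (-2.6615, -1.5256, -4.5826)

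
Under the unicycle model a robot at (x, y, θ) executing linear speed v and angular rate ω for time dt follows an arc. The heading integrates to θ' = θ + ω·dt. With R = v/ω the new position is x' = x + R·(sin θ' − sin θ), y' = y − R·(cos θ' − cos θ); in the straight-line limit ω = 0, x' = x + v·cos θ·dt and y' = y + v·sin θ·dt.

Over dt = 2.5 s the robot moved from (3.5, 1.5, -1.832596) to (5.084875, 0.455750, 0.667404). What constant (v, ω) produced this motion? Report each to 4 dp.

v = 1.0000, ω = 1.0000

Δθ = 0.667404 − -1.832596 = 2.500000
ω = Δθ/dt = 2.500000/2.5 = 1.0000
R = Δx/(sin θ' − sin θ) = 1.0000
v = R·ω = 1.0000·1.0000 = 1.0000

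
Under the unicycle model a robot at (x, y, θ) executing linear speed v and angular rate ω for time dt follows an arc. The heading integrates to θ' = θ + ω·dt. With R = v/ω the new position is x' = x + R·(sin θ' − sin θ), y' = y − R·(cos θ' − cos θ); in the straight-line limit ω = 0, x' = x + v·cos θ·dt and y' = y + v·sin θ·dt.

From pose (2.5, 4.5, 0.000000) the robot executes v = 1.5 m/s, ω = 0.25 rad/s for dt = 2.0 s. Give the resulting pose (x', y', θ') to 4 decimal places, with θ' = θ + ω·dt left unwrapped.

(5.3766, 5.2345, 0.5000)

θ' = 0.0000 + 0.25·2.0 = 0.5000
R = v/ω = 1.5/0.25 = 6.0000
x' = 2.5 + 6.0000·(sin 0.5000 − sin 0.0000) = 5.3766
y' = 4.5 − 6.0000·(cos 0.5000 − cos 0.0000) = 5.2345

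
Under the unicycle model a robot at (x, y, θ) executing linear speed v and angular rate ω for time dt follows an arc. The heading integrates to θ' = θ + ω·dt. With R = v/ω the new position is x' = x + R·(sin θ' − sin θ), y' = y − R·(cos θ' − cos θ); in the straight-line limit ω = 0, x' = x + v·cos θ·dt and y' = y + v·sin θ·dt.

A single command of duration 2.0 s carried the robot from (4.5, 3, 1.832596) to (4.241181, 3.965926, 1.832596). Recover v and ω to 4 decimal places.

v = 0.5000, ω = 0.0000

Δθ = 1.832596 − 1.832596 = 0.000000
ω = Δθ/dt = 0.000000/2.0 = 0.0000
ω = 0 → v = (Δx·cos θ + Δy·sin θ)/dt = 0.5000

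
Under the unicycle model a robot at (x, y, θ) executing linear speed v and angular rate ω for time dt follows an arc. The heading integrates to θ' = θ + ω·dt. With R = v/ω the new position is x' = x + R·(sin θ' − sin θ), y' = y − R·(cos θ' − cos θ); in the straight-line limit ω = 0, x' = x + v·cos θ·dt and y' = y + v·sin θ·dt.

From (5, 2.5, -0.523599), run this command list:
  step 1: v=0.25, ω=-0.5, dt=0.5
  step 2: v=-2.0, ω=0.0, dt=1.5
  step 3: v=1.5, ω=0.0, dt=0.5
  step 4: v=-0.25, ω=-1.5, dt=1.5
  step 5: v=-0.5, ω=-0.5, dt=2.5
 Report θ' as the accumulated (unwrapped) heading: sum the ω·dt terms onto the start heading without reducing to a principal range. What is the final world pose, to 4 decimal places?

(4.6095, 3.7133, -4.2736)

step 1: θ'=-0.7736 (R=-0.5000) → pose (5.0994, 2.4247, -0.7736)
step 2: θ'=-0.7736 (straight) → pose (2.9532, 4.5208, -0.7736)
step 3: θ'=-0.7736 (straight) → pose (3.4897, 3.9968, -0.7736)
step 4: θ'=-3.0236 (R=0.1667) → pose (3.5865, 4.2815, -3.0236)
step 5: θ'=-4.2736 (R=1.0000) → pose (4.6095, 3.7133, -4.2736)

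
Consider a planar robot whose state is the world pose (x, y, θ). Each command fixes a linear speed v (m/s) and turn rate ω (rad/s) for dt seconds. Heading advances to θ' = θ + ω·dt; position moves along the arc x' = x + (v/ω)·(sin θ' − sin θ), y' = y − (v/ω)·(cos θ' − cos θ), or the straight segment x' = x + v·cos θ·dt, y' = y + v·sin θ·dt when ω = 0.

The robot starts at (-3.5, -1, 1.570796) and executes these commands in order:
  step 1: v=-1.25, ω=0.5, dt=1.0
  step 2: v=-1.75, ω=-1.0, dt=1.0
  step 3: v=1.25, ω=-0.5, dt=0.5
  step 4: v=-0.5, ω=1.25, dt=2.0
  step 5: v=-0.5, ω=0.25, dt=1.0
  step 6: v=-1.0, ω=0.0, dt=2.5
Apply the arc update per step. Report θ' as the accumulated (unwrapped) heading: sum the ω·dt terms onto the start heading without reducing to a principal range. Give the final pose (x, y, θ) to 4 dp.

step 1: θ'=2.0708 (R=-2.5000) → pose (-3.1940, -2.1986, 2.0708)
step 2: θ'=1.0708 (R=1.7500) → pose (-3.1940, -3.8766, 1.0708)
step 3: θ'=0.8208 (R=-2.5000) → pose (-2.8292, -3.3710, 0.8208)
step 4: θ'=3.3208 (R=-0.4000) → pose (-2.4652, -4.0373, 3.3208)
step 5: θ'=3.5708 (R=-2.0000) → pose (-1.9894, -3.8879, 3.5708)
step 6: θ'=3.5708 (straight) → pose (0.2838, -2.8475, 3.5708)

(0.2838, -2.8475, 3.5708)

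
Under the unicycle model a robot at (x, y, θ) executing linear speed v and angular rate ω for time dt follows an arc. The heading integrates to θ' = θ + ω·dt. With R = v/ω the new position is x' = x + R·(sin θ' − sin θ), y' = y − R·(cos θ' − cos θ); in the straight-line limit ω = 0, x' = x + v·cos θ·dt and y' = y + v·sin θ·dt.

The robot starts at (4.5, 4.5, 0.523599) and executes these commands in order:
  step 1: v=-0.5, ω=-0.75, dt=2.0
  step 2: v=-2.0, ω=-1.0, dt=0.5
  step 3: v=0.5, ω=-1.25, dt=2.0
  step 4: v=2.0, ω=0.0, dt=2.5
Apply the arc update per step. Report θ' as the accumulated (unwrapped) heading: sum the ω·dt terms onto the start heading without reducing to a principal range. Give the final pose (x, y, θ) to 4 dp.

(-0.7711, 9.0351, -3.9764)

step 1: θ'=-0.9764 (R=0.6667) → pose (3.6143, 4.7040, -0.9764)
step 2: θ'=-1.4764 (R=2.0000) → pose (3.2802, 5.6355, -1.4764)
step 3: θ'=-3.9764 (R=-0.4000) → pose (2.5855, 5.3293, -3.9764)
step 4: θ'=-3.9764 (straight) → pose (-0.7711, 9.0351, -3.9764)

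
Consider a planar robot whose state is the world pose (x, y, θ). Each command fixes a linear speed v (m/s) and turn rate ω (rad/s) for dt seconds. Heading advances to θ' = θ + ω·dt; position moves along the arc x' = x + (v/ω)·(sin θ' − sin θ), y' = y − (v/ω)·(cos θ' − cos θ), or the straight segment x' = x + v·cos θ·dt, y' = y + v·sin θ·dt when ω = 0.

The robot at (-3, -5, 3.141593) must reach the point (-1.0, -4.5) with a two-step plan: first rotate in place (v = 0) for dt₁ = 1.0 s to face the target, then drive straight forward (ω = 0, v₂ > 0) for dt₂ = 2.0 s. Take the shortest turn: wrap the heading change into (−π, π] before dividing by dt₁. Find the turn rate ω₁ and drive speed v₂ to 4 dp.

heading to target = atan2(-4.5−-5, -1−-3) = 0.2450
Δθ = wrap(0.2450 − 3.1416) = -2.8966; ω₁ = Δθ/dt₁ = -2.8966
distance = √((-1−-3)² + (-4.5−-5)²) = 2.0616; v₂ = distance/dt₂ = 1.0308

ω₁ = -2.8966, v₂ = 1.0308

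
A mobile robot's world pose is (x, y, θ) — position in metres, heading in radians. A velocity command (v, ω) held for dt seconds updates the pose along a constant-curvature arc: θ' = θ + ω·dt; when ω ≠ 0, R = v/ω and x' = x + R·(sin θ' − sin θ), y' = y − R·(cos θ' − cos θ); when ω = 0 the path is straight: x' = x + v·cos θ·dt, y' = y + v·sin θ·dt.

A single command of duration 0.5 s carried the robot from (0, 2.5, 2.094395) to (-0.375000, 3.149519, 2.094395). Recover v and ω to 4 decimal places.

v = 1.5000, ω = 0.0000

Δθ = 2.094395 − 2.094395 = 0.000000
ω = Δθ/dt = 0.000000/0.5 = 0.0000
ω = 0 → v = (Δx·cos θ + Δy·sin θ)/dt = 1.5000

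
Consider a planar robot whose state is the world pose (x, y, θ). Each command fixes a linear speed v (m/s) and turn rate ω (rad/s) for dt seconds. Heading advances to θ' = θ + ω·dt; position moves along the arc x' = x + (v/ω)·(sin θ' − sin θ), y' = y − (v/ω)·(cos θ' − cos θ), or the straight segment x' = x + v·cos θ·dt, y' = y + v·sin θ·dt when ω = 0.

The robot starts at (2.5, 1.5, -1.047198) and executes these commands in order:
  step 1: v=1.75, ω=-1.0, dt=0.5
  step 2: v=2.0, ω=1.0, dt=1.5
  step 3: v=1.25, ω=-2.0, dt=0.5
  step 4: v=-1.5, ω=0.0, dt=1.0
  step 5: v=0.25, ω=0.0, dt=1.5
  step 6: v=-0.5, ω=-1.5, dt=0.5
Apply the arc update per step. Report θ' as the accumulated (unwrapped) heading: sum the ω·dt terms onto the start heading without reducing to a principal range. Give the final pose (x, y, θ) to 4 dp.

(4.5522, -0.3803, -1.7972)

step 1: θ'=-1.5472 (R=-1.7500) → pose (2.7340, 0.6663, -1.5472)
step 2: θ'=-0.0472 (R=2.0000) → pose (4.6391, -1.2843, -0.0472)
step 3: θ'=-1.0472 (R=-0.6250) → pose (5.1508, -1.5961, -1.0472)
step 4: θ'=-1.0472 (straight) → pose (4.4008, -0.2971, -1.0472)
step 5: θ'=-1.0472 (straight) → pose (4.5883, -0.6218, -1.0472)
step 6: θ'=-1.7972 (R=0.3333) → pose (4.5522, -0.3803, -1.7972)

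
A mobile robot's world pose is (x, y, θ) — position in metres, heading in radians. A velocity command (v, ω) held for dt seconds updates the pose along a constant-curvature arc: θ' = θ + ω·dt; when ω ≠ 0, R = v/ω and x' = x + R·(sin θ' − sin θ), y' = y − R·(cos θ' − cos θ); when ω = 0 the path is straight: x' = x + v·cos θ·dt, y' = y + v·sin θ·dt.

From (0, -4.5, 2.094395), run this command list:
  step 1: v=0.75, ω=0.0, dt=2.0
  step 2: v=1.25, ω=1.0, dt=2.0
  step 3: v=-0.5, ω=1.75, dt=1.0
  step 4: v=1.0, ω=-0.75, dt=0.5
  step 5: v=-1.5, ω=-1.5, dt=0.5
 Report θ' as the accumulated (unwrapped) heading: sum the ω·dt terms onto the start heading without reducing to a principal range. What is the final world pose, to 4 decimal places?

step 1: θ'=2.0944 (straight) → pose (-0.7500, -3.2010, 2.0944)
step 2: θ'=4.0944 (R=1.2500) → pose (-2.8513, -3.1017, 4.0944)
step 3: θ'=5.8444 (R=-0.2857) → pose (-2.9628, -2.6775, 5.8444)
step 4: θ'=5.4694 (R=-1.3333) → pose (-2.5601, -2.9689, 5.4694)
step 5: θ'=4.7194 (R=1.0000) → pose (-2.8332, -2.2891, 4.7194)

(-2.8332, -2.2891, 4.7194)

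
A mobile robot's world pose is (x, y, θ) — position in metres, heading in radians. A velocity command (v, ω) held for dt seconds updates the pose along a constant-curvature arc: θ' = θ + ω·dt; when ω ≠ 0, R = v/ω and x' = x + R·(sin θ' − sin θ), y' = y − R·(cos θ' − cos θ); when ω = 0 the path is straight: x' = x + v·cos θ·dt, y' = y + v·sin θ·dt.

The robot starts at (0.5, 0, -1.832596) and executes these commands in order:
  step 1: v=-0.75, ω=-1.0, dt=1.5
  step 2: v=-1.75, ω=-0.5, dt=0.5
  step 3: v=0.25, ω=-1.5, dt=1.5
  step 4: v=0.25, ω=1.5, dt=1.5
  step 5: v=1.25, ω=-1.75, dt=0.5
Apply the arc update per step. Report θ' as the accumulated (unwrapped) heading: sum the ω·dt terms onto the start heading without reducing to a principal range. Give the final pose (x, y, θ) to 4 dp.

(1.8071, 1.3384, -4.4576)

step 1: θ'=-3.3326 (R=0.7500) → pose (1.3668, 0.5422, -3.3326)
step 2: θ'=-3.5826 (R=3.5000) → pose (2.1963, 0.2710, -3.5826)
step 3: θ'=-5.8326 (R=-0.1667) → pose (2.1949, 0.5718, -5.8326)
step 4: θ'=-3.5826 (R=0.1667) → pose (2.1935, 0.8725, -3.5826)
step 5: θ'=-4.4576 (R=-0.7143) → pose (1.8071, 1.3384, -4.4576)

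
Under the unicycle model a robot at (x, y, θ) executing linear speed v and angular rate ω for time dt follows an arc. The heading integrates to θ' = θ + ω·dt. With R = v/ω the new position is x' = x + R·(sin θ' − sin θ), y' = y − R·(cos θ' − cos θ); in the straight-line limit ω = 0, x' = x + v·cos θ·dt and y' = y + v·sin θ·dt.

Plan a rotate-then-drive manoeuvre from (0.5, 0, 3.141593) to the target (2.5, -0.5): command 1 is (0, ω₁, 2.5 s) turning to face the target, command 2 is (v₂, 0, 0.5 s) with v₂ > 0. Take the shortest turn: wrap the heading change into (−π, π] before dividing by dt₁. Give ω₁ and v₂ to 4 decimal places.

ω₁ = 1.1586, v₂ = 4.1231

heading to target = atan2(-0.5−0, 2.5−0.5) = -0.2450
Δθ = wrap(-0.2450 − 3.1416) = 2.8966; ω₁ = Δθ/dt₁ = 1.1586
distance = √((2.5−0.5)² + (-0.5−0)²) = 2.0616; v₂ = distance/dt₂ = 4.1231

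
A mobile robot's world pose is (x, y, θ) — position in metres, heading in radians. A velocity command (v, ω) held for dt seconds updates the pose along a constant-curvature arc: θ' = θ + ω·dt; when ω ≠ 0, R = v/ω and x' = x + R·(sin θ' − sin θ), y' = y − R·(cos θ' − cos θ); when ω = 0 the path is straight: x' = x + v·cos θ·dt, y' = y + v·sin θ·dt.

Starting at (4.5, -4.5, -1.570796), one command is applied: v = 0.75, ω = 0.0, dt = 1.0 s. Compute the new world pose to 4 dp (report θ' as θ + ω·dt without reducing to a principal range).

θ' = -1.5708 + 0.0·1.0 = -1.5708
ω = 0 → straight: x' = 4.5 + 0.75·cos(-1.5708)·1.0 = 4.5000
y' = -4.5 + 0.75·sin(-1.5708)·1.0 = -5.2500

(4.5000, -5.2500, -1.5708)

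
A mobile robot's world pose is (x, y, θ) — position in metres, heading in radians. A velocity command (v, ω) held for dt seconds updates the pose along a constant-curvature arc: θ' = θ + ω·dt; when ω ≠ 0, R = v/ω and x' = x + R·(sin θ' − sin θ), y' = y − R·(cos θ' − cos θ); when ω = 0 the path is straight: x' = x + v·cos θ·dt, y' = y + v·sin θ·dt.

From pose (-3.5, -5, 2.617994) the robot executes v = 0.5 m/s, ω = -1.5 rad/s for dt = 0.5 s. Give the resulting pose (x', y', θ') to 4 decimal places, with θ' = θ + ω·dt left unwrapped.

θ' = 2.6180 + -1.5·0.5 = 1.8680
R = v/ω = 0.5/-1.5 = -0.3333
x' = -3.5 + -0.3333·(sin 1.8680 − sin 2.6180) = -3.6521
y' = -5 − -0.3333·(cos 1.8680 − cos 2.6180) = -4.8089

(-3.6521, -4.8089, 1.8680)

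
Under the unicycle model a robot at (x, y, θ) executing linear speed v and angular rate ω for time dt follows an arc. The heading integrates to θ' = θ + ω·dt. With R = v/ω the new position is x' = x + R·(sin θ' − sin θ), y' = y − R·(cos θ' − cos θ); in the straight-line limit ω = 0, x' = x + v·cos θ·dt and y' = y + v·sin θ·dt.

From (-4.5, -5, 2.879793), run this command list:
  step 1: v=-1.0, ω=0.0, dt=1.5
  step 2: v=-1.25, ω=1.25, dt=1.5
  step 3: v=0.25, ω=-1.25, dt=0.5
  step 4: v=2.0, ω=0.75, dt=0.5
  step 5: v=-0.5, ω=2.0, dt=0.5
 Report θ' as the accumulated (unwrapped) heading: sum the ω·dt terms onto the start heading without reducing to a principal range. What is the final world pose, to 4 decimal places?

(-2.2777, -5.1865, 5.5048)

step 1: θ'=2.8798 (straight) → pose (-3.0511, -5.3882, 2.8798)
step 2: θ'=4.7548 (R=-1.0000) → pose (-1.7932, -4.3799, 4.7548)
step 3: θ'=4.1298 (R=-0.2000) → pose (-1.8260, -4.4984, 4.1298)
step 4: θ'=4.5048 (R=2.6667) → pose (-2.2086, -5.4160, 4.5048)
step 5: θ'=5.5048 (R=-0.2500) → pose (-2.2777, -5.1865, 5.5048)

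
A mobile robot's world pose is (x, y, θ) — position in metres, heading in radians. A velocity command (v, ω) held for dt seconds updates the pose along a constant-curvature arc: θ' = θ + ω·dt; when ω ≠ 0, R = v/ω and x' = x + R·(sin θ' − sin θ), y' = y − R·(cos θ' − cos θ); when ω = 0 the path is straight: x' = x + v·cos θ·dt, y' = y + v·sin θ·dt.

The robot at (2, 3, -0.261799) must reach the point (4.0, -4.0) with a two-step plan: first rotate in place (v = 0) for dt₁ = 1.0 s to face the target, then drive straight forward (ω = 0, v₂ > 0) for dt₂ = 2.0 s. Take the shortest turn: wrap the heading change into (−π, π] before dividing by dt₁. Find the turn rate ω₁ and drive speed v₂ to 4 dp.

heading to target = atan2(-4−3, 4−2) = -1.2925
Δθ = wrap(-1.2925 − -0.2618) = -1.0307; ω₁ = Δθ/dt₁ = -1.0307
distance = √((4−2)² + (-4−3)²) = 7.2801; v₂ = distance/dt₂ = 3.6401

ω₁ = -1.0307, v₂ = 3.6401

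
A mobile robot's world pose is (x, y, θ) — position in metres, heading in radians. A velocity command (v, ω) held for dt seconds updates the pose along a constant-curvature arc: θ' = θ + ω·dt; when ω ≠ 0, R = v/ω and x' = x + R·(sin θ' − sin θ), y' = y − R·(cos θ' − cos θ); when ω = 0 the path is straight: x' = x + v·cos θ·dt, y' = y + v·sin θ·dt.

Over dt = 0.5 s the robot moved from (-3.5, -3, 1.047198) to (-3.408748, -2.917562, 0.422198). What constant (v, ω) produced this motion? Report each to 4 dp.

Δθ = 0.422198 − 1.047198 = -0.625000
ω = Δθ/dt = -0.625000/0.5 = -1.2500
R = Δx/(sin θ' − sin θ) = -0.2000
v = R·ω = -0.2000·-1.2500 = 0.2500

v = 0.2500, ω = -1.2500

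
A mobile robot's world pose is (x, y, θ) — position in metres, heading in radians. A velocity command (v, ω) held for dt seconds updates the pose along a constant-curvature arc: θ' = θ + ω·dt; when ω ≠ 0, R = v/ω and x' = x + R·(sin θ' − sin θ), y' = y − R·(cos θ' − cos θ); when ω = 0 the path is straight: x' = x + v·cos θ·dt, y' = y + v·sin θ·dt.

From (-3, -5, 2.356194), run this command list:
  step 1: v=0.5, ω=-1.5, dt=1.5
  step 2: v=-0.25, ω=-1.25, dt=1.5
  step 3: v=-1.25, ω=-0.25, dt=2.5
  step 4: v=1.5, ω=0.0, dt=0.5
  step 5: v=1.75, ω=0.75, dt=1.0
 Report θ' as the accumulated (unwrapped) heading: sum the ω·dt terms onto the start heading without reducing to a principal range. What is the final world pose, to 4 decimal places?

step 1: θ'=0.1062 (R=-0.3333) → pose (-2.7996, -4.4328, 0.1062)
step 2: θ'=-1.7688 (R=0.2000) → pose (-3.0169, -4.1946, -1.7688)
step 3: θ'=-2.3938 (R=5.0000) → pose (-1.5147, -1.5122, -2.3938)
step 4: θ'=-2.3938 (straight) → pose (-2.0646, -2.0223, -2.3938)
step 5: θ'=-1.6438 (R=2.3333) → pose (-2.8050, -3.5628, -1.6438)

(-2.8050, -3.5628, -1.6438)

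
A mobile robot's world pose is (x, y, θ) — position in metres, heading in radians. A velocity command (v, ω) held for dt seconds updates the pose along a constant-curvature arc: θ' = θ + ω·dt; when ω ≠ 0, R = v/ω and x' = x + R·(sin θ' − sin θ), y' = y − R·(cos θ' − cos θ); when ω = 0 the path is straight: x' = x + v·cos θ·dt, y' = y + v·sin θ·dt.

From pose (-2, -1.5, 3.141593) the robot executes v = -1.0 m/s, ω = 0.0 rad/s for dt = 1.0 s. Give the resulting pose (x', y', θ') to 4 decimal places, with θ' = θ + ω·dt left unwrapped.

θ' = 3.1416 + 0.0·1.0 = 3.1416
ω = 0 → straight: x' = -2 + -1.0·cos(3.1416)·1.0 = -1.0000
y' = -1.5 + -1.0·sin(3.1416)·1.0 = -1.5000

(-1.0000, -1.5000, 3.1416)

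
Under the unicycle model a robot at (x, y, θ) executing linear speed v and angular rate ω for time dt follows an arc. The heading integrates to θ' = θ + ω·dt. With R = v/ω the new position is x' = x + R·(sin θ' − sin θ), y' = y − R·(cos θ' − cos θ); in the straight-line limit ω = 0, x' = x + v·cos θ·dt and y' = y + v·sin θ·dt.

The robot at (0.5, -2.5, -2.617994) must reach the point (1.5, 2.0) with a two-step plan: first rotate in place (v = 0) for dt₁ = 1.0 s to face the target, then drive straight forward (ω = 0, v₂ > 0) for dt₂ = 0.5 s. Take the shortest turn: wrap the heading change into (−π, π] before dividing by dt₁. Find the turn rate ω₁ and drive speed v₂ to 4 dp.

ω₁ = -2.3131, v₂ = 9.2195

heading to target = atan2(2−-2.5, 1.5−0.5) = 1.3521
Δθ = wrap(1.3521 − -2.6180) = -2.3131; ω₁ = Δθ/dt₁ = -2.3131
distance = √((1.5−0.5)² + (2−-2.5)²) = 4.6098; v₂ = distance/dt₂ = 9.2195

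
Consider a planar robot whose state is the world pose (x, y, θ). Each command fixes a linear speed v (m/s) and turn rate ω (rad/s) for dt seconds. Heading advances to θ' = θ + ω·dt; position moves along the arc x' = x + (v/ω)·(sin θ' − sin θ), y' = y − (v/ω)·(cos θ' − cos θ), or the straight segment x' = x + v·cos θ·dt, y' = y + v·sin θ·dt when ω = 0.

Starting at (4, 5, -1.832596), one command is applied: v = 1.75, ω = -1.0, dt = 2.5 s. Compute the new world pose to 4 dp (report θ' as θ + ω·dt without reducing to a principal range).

θ' = -1.8326 + -1.0·2.5 = -4.3326
R = v/ω = 1.75/-1.0 = -1.7500
x' = 4 + -1.7500·(sin -4.3326 − sin -1.8326) = 0.6843
y' = 5 − -1.7500·(cos -4.3326 − cos -1.8326) = 4.8042

(0.6843, 4.8042, -4.3326)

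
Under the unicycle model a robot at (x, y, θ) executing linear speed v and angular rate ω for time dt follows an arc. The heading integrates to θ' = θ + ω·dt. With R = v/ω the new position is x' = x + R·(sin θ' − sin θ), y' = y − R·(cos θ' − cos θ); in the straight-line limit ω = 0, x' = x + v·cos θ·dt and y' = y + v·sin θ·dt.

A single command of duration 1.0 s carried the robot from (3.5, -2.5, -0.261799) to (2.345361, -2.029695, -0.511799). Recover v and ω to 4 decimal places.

Δθ = -0.511799 − -0.261799 = -0.250000
ω = Δθ/dt = -0.250000/1.0 = -0.2500
R = Δx/(sin θ' − sin θ) = 5.0000
v = R·ω = 5.0000·-0.2500 = -1.2500

v = -1.2500, ω = -0.2500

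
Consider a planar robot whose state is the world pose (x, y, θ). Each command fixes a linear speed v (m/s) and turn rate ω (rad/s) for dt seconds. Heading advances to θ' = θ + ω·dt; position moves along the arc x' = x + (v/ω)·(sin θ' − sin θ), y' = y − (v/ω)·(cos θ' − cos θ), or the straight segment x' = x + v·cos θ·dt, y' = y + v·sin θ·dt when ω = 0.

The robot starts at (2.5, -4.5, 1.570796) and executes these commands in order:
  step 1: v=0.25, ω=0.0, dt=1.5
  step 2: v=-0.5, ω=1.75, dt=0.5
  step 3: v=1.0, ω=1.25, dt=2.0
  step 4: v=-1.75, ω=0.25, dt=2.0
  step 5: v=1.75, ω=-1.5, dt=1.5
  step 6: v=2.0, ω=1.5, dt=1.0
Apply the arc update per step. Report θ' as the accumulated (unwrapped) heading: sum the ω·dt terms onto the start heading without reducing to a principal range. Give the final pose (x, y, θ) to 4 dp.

(-2.3629, -5.3318, 4.6958)

step 1: θ'=1.5708 (straight) → pose (2.5000, -4.1250, 1.5708)
step 2: θ'=2.4458 (R=-0.2857) → pose (2.6026, -4.3443, 2.4458)
step 3: θ'=4.9458 (R=0.8000) → pose (1.3115, -5.1434, 4.9458)
step 4: θ'=5.4458 (R=-7.0000) → pose (-0.2984, -2.0766, 5.4458)
step 5: θ'=3.1958 (R=-1.1667) → pose (-1.1019, -4.0225, 3.1958)
step 6: θ'=4.6958 (R=1.3333) → pose (-2.3629, -5.3318, 4.6958)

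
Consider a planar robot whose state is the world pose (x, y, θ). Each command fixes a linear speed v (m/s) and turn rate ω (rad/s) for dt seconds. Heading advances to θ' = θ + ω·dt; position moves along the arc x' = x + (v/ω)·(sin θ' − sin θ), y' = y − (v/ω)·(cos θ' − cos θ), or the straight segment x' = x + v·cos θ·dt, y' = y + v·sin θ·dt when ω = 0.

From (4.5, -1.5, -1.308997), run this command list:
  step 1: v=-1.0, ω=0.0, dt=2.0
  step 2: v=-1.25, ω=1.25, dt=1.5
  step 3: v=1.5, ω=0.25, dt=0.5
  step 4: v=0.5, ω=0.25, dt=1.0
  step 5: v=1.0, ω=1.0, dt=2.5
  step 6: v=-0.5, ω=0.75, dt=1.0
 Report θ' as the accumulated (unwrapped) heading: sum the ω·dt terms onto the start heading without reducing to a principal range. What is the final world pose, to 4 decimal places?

step 1: θ'=-1.3090 (straight) → pose (3.9824, 0.4319, -1.3090)
step 2: θ'=0.5660 (R=-1.0000) → pose (2.4802, 1.0171, 0.5660)
step 3: θ'=0.6910 (R=6.0000) → pose (3.0865, 1.4577, 0.6910)
step 4: θ'=0.9410 (R=2.0000) → pose (3.4281, 1.8210, 0.9410)
step 5: θ'=3.4410 (R=1.0000) → pose (2.3250, 3.3655, 3.4410)
step 6: θ'=4.1910 (R=-0.6667) → pose (2.7065, 3.6704, 4.1910)

(2.7065, 3.6704, 4.1910)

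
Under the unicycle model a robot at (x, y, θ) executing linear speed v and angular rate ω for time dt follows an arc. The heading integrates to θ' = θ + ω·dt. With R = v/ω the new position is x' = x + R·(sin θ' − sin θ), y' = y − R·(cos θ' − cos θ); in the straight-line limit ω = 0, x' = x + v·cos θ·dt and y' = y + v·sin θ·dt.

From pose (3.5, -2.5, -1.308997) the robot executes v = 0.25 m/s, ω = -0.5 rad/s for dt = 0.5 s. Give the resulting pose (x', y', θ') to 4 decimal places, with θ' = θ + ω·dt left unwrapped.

(3.5170, -2.6235, -1.5590)

θ' = -1.3090 + -0.5·0.5 = -1.5590
R = v/ω = 0.25/-0.5 = -0.5000
x' = 3.5 + -0.5000·(sin -1.5590 − sin -1.3090) = 3.5170
y' = -2.5 − -0.5000·(cos -1.5590 − cos -1.3090) = -2.6235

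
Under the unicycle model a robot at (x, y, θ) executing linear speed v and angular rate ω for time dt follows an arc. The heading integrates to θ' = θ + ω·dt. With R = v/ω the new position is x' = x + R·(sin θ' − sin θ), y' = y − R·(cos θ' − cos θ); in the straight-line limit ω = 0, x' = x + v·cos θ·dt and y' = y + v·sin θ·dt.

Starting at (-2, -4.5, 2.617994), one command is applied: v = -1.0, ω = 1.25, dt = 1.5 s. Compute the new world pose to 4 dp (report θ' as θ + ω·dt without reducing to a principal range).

(-0.8192, -3.9813, 4.4930)

θ' = 2.6180 + 1.25·1.5 = 4.4930
R = v/ω = -1.0/1.25 = -0.8000
x' = -2 + -0.8000·(sin 4.4930 − sin 2.6180) = -0.8192
y' = -4.5 − -0.8000·(cos 4.4930 − cos 2.6180) = -3.9813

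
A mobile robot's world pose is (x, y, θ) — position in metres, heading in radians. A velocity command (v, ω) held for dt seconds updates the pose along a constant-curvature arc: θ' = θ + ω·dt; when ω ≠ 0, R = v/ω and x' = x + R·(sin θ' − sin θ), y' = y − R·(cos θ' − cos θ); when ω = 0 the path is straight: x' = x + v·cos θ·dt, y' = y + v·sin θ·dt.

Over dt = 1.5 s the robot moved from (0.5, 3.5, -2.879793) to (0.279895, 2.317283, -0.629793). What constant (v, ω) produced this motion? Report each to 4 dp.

v = 1.0000, ω = 1.5000

Δθ = -0.629793 − -2.879793 = 2.250000
ω = Δθ/dt = 2.250000/1.5 = 1.5000
R = −Δy/(cos θ' − cos θ) = 0.6667
v = R·ω = 0.6667·1.5000 = 1.0000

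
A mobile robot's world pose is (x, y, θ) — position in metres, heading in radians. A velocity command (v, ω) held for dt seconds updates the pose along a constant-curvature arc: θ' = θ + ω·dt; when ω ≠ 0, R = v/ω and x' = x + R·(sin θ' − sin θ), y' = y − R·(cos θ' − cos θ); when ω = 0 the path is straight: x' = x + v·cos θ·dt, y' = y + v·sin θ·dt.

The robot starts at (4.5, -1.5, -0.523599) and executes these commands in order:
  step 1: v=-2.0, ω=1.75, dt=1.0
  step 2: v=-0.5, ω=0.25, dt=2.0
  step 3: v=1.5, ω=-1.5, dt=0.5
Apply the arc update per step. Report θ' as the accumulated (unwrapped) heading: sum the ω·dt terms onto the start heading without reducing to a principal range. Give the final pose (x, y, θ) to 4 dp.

(2.9190, -2.3741, 0.9764)

step 1: θ'=1.2264 (R=-1.1429) → pose (2.8528, -2.1039, 1.2264)
step 2: θ'=1.7264 (R=-2.0000) → pose (2.7595, -3.0891, 1.7264)
step 3: θ'=0.9764 (R=-1.0000) → pose (2.9190, -2.3741, 0.9764)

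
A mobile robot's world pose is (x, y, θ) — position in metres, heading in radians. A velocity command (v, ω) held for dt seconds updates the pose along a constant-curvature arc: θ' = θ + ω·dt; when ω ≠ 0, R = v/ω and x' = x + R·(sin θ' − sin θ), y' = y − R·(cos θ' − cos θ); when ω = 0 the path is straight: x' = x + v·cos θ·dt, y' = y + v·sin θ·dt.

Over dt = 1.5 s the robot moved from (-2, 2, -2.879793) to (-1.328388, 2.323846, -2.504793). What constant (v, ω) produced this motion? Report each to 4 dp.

v = -0.5000, ω = 0.2500

Δθ = -2.504793 − -2.879793 = 0.375000
ω = Δθ/dt = 0.375000/1.5 = 0.2500
R = Δx/(sin θ' − sin θ) = -2.0000
v = R·ω = -2.0000·0.2500 = -0.5000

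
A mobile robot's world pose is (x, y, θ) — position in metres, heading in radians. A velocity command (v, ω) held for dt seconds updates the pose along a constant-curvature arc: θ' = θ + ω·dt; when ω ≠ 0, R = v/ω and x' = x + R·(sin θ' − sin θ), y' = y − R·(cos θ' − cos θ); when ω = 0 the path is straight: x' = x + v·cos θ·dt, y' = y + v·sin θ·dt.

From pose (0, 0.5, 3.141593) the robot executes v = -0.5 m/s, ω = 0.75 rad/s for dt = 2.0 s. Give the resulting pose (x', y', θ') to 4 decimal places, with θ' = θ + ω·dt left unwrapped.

(0.6650, 1.1195, 4.6416)

θ' = 3.1416 + 0.75·2.0 = 4.6416
R = v/ω = -0.5/0.75 = -0.6667
x' = 0 + -0.6667·(sin 4.6416 − sin 3.1416) = 0.6650
y' = 0.5 − -0.6667·(cos 4.6416 − cos 3.1416) = 1.1195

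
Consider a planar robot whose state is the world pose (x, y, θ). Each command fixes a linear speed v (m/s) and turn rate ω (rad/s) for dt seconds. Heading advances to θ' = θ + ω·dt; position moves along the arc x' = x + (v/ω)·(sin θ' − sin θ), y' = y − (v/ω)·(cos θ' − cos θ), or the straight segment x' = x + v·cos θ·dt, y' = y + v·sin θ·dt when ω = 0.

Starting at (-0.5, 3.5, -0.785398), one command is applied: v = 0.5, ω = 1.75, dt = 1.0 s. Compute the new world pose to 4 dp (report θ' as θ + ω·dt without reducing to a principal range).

(-0.0632, 3.5392, 0.9646)

θ' = -0.7854 + 1.75·1.0 = 0.9646
R = v/ω = 0.5/1.75 = 0.2857
x' = -0.5 + 0.2857·(sin 0.9646 − sin -0.7854) = -0.0632
y' = 3.5 − 0.2857·(cos 0.9646 − cos -0.7854) = 3.5392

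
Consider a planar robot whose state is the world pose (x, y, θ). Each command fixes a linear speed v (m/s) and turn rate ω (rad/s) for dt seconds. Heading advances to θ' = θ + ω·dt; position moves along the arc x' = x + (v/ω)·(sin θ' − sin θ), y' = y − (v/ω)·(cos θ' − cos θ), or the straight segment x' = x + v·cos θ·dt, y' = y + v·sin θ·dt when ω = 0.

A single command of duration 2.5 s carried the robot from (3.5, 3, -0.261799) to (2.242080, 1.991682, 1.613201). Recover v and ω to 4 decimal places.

v = -0.7500, ω = 0.7500

Δθ = 1.613201 − -0.261799 = 1.875000
ω = Δθ/dt = 1.875000/2.5 = 0.7500
R = Δx/(sin θ' − sin θ) = -1.0000
v = R·ω = -1.0000·0.7500 = -0.7500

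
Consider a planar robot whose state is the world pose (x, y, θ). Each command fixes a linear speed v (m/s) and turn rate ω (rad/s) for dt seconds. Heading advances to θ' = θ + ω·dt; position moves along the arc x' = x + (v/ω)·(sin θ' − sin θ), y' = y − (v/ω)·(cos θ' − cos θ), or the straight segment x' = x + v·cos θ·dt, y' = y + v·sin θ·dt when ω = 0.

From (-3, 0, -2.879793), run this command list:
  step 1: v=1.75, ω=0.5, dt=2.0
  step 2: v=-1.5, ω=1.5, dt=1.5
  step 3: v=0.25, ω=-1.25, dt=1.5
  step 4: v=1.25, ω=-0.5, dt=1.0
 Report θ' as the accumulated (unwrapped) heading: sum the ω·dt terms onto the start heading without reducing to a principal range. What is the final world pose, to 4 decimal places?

step 1: θ'=-1.8798 (R=3.5000) → pose (-5.4284, -2.3164, -1.8798)
step 2: θ'=0.3702 (R=-1.0000) → pose (-6.7428, -1.0800, 0.3702)
step 3: θ'=-1.5048 (R=-0.2000) → pose (-6.4709, -1.2533, -1.5048)
step 4: θ'=-2.0048 (R=-2.5000) → pose (-6.6972, -2.4694, -2.0048)

(-6.6972, -2.4694, -2.0048)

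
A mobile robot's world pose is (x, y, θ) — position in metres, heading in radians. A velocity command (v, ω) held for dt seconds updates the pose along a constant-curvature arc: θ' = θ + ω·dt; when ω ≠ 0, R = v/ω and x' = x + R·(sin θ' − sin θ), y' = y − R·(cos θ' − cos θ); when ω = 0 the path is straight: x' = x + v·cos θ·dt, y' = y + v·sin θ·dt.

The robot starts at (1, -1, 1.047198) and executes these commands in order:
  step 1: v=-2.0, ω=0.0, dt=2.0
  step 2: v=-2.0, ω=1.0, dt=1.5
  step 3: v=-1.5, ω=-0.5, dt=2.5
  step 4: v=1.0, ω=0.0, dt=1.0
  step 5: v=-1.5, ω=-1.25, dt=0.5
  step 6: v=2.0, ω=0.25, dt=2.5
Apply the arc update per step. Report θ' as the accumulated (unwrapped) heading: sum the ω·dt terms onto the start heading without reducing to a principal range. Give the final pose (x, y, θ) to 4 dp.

step 1: θ'=1.0472 (straight) → pose (-1.0000, -4.4641, 1.0472)
step 2: θ'=2.5472 (R=-2.0000) → pose (-0.3880, -7.1211, 2.5472)
step 3: θ'=1.2972 (R=3.0000) → pose (0.8204, -10.4171, 1.2972)
step 4: θ'=1.2972 (straight) → pose (1.0906, -9.4543, 1.2972)
step 5: θ'=0.6722 (R=1.2000) → pose (0.6825, -10.0690, 0.6722)
step 6: θ'=1.2972 (R=8.0000) → pose (3.4033, -5.9710, 1.2972)

(3.4033, -5.9710, 1.2972)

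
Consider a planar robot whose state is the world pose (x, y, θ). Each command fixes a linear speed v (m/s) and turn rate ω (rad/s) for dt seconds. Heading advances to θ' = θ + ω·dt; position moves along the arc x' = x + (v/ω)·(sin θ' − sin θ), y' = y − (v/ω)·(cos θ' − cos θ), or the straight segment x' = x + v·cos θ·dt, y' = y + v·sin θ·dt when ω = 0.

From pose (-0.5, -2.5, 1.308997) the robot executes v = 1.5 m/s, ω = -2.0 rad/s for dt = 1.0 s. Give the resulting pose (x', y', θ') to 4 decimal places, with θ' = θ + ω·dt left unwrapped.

θ' = 1.3090 + -2.0·1.0 = -0.6910
R = v/ω = 1.5/-2.0 = -0.7500
x' = -0.5 + -0.7500·(sin -0.6910 − sin 1.3090) = 0.7024
y' = -2.5 − -0.7500·(cos -0.6910 − cos 1.3090) = -2.1162

(0.7024, -2.1162, -0.6910)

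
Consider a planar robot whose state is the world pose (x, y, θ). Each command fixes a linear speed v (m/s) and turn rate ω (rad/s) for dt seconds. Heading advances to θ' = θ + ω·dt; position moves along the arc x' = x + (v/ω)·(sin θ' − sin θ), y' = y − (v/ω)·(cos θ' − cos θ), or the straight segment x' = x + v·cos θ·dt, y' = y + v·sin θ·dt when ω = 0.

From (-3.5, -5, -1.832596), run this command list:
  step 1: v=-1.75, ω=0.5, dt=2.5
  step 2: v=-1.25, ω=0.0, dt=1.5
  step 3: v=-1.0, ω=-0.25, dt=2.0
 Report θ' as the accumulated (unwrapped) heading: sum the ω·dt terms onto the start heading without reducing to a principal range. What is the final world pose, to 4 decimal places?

(-7.8527, 1.3241, -1.0826)

step 1: θ'=-0.5826 (R=-3.5000) → pose (-4.9551, -1.1715, -0.5826)
step 2: θ'=-0.5826 (straight) → pose (-6.5208, -0.1399, -0.5826)
step 3: θ'=-1.0826 (R=4.0000) → pose (-7.8527, 1.3241, -1.0826)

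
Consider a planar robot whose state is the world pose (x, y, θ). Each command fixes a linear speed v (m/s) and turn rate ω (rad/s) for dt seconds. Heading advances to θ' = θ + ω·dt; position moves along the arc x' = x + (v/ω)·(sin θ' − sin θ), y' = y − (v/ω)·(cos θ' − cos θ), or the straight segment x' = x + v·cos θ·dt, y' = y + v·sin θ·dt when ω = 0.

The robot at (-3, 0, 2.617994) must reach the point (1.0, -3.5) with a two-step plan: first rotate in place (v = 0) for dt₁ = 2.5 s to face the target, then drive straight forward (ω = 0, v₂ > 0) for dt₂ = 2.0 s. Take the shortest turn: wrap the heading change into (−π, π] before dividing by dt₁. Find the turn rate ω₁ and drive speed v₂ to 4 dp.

ω₁ = 1.1785, v₂ = 2.6575

heading to target = atan2(-3.5−0, 1−-3) = -0.7188
Δθ = wrap(-0.7188 − 2.6180) = 2.9464; ω₁ = Δθ/dt₁ = 1.1785
distance = √((1−-3)² + (-3.5−0)²) = 5.3151; v₂ = distance/dt₂ = 2.6575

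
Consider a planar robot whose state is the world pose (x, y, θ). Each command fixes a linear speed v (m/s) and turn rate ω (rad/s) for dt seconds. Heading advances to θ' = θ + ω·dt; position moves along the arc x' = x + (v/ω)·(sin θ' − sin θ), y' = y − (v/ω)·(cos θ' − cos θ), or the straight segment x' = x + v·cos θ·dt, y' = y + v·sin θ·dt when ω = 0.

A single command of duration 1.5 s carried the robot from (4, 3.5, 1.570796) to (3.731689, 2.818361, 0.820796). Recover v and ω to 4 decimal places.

Δθ = 0.820796 − 1.570796 = -0.750000
ω = Δθ/dt = -0.750000/1.5 = -0.5000
R = −Δy/(cos θ' − cos θ) = 1.0000
v = R·ω = 1.0000·-0.5000 = -0.5000

v = -0.5000, ω = -0.5000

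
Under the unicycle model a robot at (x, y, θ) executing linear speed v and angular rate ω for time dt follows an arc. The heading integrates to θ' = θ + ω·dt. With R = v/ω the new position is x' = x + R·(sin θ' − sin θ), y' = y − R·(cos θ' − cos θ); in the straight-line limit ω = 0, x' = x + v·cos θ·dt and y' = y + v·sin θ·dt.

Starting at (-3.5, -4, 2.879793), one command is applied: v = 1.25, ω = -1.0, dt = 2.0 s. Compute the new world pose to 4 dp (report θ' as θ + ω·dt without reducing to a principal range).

(-4.1397, -1.9960, 0.8798)

θ' = 2.8798 + -1.0·2.0 = 0.8798
R = v/ω = 1.25/-1.0 = -1.2500
x' = -3.5 + -1.2500·(sin 0.8798 − sin 2.8798) = -4.1397
y' = -4 − -1.2500·(cos 0.8798 − cos 2.8798) = -1.9960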